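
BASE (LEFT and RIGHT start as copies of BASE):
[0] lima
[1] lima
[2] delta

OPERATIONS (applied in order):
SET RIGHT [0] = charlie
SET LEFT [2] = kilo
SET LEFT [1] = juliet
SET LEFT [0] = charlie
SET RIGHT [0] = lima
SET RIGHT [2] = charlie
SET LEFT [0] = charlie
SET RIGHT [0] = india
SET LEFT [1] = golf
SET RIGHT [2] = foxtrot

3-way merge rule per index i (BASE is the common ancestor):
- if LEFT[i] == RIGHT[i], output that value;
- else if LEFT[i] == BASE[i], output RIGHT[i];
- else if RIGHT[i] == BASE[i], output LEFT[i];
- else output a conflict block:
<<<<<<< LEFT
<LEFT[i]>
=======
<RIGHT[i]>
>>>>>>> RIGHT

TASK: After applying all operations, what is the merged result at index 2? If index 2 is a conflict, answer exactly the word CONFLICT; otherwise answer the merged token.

Answer: CONFLICT

Derivation:
Final LEFT:  [charlie, golf, kilo]
Final RIGHT: [india, lima, foxtrot]
i=0: BASE=lima L=charlie R=india all differ -> CONFLICT
i=1: L=golf, R=lima=BASE -> take LEFT -> golf
i=2: BASE=delta L=kilo R=foxtrot all differ -> CONFLICT
Index 2 -> CONFLICT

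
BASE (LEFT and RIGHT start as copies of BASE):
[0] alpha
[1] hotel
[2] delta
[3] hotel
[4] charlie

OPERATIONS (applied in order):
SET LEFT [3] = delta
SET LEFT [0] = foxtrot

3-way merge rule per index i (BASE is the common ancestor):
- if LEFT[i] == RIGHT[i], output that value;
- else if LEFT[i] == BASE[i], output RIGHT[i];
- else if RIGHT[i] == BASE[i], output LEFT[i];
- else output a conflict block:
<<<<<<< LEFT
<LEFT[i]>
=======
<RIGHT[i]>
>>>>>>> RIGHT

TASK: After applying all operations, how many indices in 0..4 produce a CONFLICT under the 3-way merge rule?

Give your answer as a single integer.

Answer: 0

Derivation:
Final LEFT:  [foxtrot, hotel, delta, delta, charlie]
Final RIGHT: [alpha, hotel, delta, hotel, charlie]
i=0: L=foxtrot, R=alpha=BASE -> take LEFT -> foxtrot
i=1: L=hotel R=hotel -> agree -> hotel
i=2: L=delta R=delta -> agree -> delta
i=3: L=delta, R=hotel=BASE -> take LEFT -> delta
i=4: L=charlie R=charlie -> agree -> charlie
Conflict count: 0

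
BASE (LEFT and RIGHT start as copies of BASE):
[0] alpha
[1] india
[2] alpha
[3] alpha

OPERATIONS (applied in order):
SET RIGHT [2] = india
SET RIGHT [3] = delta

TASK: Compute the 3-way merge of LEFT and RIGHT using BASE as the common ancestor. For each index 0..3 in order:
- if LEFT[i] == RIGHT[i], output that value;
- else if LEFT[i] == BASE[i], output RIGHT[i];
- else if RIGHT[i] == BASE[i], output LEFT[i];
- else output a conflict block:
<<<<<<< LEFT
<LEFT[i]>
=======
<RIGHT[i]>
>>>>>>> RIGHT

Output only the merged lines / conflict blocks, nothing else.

Final LEFT:  [alpha, india, alpha, alpha]
Final RIGHT: [alpha, india, india, delta]
i=0: L=alpha R=alpha -> agree -> alpha
i=1: L=india R=india -> agree -> india
i=2: L=alpha=BASE, R=india -> take RIGHT -> india
i=3: L=alpha=BASE, R=delta -> take RIGHT -> delta

Answer: alpha
india
india
delta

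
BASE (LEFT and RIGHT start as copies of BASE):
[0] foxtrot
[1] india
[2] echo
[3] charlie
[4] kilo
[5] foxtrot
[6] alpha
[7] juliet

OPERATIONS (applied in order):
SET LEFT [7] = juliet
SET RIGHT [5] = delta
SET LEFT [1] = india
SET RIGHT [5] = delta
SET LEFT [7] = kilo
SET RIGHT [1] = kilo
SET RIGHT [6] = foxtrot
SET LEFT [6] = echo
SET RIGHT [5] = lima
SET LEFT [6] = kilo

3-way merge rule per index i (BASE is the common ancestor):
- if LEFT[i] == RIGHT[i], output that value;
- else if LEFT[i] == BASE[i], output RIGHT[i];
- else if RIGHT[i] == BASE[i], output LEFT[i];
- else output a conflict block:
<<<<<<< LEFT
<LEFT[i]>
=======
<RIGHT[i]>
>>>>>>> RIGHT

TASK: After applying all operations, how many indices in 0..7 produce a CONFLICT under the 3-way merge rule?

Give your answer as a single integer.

Final LEFT:  [foxtrot, india, echo, charlie, kilo, foxtrot, kilo, kilo]
Final RIGHT: [foxtrot, kilo, echo, charlie, kilo, lima, foxtrot, juliet]
i=0: L=foxtrot R=foxtrot -> agree -> foxtrot
i=1: L=india=BASE, R=kilo -> take RIGHT -> kilo
i=2: L=echo R=echo -> agree -> echo
i=3: L=charlie R=charlie -> agree -> charlie
i=4: L=kilo R=kilo -> agree -> kilo
i=5: L=foxtrot=BASE, R=lima -> take RIGHT -> lima
i=6: BASE=alpha L=kilo R=foxtrot all differ -> CONFLICT
i=7: L=kilo, R=juliet=BASE -> take LEFT -> kilo
Conflict count: 1

Answer: 1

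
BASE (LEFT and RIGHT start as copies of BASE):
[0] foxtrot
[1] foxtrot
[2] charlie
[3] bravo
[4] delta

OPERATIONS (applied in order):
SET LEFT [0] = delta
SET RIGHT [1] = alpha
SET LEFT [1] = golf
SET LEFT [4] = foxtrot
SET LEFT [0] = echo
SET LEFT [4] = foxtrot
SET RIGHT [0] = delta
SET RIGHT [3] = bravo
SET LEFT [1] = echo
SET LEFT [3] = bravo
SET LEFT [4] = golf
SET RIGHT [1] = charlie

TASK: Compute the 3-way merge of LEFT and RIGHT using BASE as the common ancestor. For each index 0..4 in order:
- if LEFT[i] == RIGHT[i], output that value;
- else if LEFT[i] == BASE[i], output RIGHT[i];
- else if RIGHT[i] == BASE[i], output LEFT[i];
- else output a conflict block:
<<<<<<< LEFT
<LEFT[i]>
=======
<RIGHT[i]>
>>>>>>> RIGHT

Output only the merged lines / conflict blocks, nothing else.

Answer: <<<<<<< LEFT
echo
=======
delta
>>>>>>> RIGHT
<<<<<<< LEFT
echo
=======
charlie
>>>>>>> RIGHT
charlie
bravo
golf

Derivation:
Final LEFT:  [echo, echo, charlie, bravo, golf]
Final RIGHT: [delta, charlie, charlie, bravo, delta]
i=0: BASE=foxtrot L=echo R=delta all differ -> CONFLICT
i=1: BASE=foxtrot L=echo R=charlie all differ -> CONFLICT
i=2: L=charlie R=charlie -> agree -> charlie
i=3: L=bravo R=bravo -> agree -> bravo
i=4: L=golf, R=delta=BASE -> take LEFT -> golf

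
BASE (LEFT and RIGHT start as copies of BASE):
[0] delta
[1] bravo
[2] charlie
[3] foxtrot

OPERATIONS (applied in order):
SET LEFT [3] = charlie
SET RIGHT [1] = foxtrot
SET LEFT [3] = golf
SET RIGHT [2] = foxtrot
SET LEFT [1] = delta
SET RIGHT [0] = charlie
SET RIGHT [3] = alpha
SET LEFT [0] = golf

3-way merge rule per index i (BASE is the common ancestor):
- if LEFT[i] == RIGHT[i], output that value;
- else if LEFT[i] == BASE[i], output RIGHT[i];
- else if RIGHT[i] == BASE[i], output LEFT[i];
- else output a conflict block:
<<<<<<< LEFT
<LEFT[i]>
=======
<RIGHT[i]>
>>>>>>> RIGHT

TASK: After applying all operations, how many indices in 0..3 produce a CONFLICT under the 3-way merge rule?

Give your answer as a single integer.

Final LEFT:  [golf, delta, charlie, golf]
Final RIGHT: [charlie, foxtrot, foxtrot, alpha]
i=0: BASE=delta L=golf R=charlie all differ -> CONFLICT
i=1: BASE=bravo L=delta R=foxtrot all differ -> CONFLICT
i=2: L=charlie=BASE, R=foxtrot -> take RIGHT -> foxtrot
i=3: BASE=foxtrot L=golf R=alpha all differ -> CONFLICT
Conflict count: 3

Answer: 3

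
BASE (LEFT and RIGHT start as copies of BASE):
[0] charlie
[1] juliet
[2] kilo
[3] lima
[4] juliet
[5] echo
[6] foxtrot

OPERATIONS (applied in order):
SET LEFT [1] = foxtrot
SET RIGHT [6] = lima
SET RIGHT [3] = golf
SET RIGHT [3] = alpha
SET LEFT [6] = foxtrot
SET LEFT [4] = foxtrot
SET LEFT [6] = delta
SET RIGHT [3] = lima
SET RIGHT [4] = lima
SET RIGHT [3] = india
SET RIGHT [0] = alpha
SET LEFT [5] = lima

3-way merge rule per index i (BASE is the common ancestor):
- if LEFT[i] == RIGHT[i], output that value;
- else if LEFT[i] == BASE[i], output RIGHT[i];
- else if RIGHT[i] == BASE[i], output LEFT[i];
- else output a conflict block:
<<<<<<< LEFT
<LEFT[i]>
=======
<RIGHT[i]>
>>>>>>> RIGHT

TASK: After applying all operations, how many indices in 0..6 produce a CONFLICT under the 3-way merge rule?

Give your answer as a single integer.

Final LEFT:  [charlie, foxtrot, kilo, lima, foxtrot, lima, delta]
Final RIGHT: [alpha, juliet, kilo, india, lima, echo, lima]
i=0: L=charlie=BASE, R=alpha -> take RIGHT -> alpha
i=1: L=foxtrot, R=juliet=BASE -> take LEFT -> foxtrot
i=2: L=kilo R=kilo -> agree -> kilo
i=3: L=lima=BASE, R=india -> take RIGHT -> india
i=4: BASE=juliet L=foxtrot R=lima all differ -> CONFLICT
i=5: L=lima, R=echo=BASE -> take LEFT -> lima
i=6: BASE=foxtrot L=delta R=lima all differ -> CONFLICT
Conflict count: 2

Answer: 2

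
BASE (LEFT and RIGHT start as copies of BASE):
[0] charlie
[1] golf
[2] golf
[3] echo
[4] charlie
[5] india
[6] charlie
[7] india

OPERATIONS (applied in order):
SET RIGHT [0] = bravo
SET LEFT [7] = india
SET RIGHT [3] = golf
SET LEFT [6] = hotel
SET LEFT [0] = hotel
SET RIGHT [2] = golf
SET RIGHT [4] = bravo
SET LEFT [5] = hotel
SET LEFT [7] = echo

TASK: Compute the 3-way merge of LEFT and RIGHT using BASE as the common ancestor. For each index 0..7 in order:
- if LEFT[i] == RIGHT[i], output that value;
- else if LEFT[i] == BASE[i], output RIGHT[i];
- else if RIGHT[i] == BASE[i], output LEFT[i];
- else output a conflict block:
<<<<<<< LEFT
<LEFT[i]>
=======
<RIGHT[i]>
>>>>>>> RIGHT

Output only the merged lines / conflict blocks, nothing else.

Final LEFT:  [hotel, golf, golf, echo, charlie, hotel, hotel, echo]
Final RIGHT: [bravo, golf, golf, golf, bravo, india, charlie, india]
i=0: BASE=charlie L=hotel R=bravo all differ -> CONFLICT
i=1: L=golf R=golf -> agree -> golf
i=2: L=golf R=golf -> agree -> golf
i=3: L=echo=BASE, R=golf -> take RIGHT -> golf
i=4: L=charlie=BASE, R=bravo -> take RIGHT -> bravo
i=5: L=hotel, R=india=BASE -> take LEFT -> hotel
i=6: L=hotel, R=charlie=BASE -> take LEFT -> hotel
i=7: L=echo, R=india=BASE -> take LEFT -> echo

Answer: <<<<<<< LEFT
hotel
=======
bravo
>>>>>>> RIGHT
golf
golf
golf
bravo
hotel
hotel
echo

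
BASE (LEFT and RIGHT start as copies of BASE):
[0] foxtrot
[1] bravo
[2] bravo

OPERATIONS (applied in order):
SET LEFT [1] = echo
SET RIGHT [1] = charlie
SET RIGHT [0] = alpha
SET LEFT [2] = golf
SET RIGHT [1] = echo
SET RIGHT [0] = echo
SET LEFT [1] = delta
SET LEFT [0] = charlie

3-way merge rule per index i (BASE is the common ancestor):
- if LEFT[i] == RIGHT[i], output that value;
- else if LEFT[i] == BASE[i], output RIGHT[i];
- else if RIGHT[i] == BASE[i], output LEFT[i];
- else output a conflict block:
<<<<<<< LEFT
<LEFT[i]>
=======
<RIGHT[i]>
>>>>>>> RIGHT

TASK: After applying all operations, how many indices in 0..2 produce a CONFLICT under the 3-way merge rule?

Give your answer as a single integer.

Final LEFT:  [charlie, delta, golf]
Final RIGHT: [echo, echo, bravo]
i=0: BASE=foxtrot L=charlie R=echo all differ -> CONFLICT
i=1: BASE=bravo L=delta R=echo all differ -> CONFLICT
i=2: L=golf, R=bravo=BASE -> take LEFT -> golf
Conflict count: 2

Answer: 2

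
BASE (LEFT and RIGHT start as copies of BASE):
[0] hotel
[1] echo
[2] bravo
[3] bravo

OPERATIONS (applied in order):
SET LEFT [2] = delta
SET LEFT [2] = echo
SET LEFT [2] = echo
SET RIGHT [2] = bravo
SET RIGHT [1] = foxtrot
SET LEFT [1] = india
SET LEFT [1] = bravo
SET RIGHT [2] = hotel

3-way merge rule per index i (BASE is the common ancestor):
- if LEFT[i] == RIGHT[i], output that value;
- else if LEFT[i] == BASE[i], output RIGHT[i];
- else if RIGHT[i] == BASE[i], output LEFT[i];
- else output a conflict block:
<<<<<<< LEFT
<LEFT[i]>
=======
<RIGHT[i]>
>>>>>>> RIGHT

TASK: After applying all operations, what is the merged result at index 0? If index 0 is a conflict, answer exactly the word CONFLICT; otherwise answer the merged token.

Answer: hotel

Derivation:
Final LEFT:  [hotel, bravo, echo, bravo]
Final RIGHT: [hotel, foxtrot, hotel, bravo]
i=0: L=hotel R=hotel -> agree -> hotel
i=1: BASE=echo L=bravo R=foxtrot all differ -> CONFLICT
i=2: BASE=bravo L=echo R=hotel all differ -> CONFLICT
i=3: L=bravo R=bravo -> agree -> bravo
Index 0 -> hotel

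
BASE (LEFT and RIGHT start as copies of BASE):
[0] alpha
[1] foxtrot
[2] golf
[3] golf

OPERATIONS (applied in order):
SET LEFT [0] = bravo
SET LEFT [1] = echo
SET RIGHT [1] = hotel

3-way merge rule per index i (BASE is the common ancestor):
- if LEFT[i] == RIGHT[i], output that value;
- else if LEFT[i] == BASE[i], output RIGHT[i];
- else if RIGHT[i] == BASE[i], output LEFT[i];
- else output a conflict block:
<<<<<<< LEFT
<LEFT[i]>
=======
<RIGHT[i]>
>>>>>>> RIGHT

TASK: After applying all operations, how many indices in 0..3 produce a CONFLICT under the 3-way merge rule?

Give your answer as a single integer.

Answer: 1

Derivation:
Final LEFT:  [bravo, echo, golf, golf]
Final RIGHT: [alpha, hotel, golf, golf]
i=0: L=bravo, R=alpha=BASE -> take LEFT -> bravo
i=1: BASE=foxtrot L=echo R=hotel all differ -> CONFLICT
i=2: L=golf R=golf -> agree -> golf
i=3: L=golf R=golf -> agree -> golf
Conflict count: 1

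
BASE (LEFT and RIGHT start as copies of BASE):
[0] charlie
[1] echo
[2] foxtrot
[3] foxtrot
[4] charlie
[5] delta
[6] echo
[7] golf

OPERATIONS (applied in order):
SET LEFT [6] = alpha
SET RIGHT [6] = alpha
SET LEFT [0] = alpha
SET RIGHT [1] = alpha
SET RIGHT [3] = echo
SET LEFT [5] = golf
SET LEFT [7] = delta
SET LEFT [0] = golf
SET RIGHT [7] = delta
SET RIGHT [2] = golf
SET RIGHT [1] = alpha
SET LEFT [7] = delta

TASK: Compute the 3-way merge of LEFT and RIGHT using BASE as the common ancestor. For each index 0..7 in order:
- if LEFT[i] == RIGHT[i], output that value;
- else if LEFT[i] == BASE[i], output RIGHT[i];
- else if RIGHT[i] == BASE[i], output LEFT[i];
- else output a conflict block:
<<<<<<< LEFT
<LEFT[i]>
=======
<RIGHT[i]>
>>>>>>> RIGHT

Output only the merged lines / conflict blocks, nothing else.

Answer: golf
alpha
golf
echo
charlie
golf
alpha
delta

Derivation:
Final LEFT:  [golf, echo, foxtrot, foxtrot, charlie, golf, alpha, delta]
Final RIGHT: [charlie, alpha, golf, echo, charlie, delta, alpha, delta]
i=0: L=golf, R=charlie=BASE -> take LEFT -> golf
i=1: L=echo=BASE, R=alpha -> take RIGHT -> alpha
i=2: L=foxtrot=BASE, R=golf -> take RIGHT -> golf
i=3: L=foxtrot=BASE, R=echo -> take RIGHT -> echo
i=4: L=charlie R=charlie -> agree -> charlie
i=5: L=golf, R=delta=BASE -> take LEFT -> golf
i=6: L=alpha R=alpha -> agree -> alpha
i=7: L=delta R=delta -> agree -> delta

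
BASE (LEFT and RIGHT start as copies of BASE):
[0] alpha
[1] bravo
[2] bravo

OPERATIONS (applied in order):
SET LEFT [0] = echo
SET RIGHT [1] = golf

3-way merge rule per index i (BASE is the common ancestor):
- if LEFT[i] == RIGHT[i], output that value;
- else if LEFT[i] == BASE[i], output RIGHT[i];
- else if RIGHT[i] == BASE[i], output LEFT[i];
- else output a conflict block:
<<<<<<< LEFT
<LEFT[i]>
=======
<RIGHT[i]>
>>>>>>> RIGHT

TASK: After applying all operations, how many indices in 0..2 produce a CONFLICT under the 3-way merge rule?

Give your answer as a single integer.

Final LEFT:  [echo, bravo, bravo]
Final RIGHT: [alpha, golf, bravo]
i=0: L=echo, R=alpha=BASE -> take LEFT -> echo
i=1: L=bravo=BASE, R=golf -> take RIGHT -> golf
i=2: L=bravo R=bravo -> agree -> bravo
Conflict count: 0

Answer: 0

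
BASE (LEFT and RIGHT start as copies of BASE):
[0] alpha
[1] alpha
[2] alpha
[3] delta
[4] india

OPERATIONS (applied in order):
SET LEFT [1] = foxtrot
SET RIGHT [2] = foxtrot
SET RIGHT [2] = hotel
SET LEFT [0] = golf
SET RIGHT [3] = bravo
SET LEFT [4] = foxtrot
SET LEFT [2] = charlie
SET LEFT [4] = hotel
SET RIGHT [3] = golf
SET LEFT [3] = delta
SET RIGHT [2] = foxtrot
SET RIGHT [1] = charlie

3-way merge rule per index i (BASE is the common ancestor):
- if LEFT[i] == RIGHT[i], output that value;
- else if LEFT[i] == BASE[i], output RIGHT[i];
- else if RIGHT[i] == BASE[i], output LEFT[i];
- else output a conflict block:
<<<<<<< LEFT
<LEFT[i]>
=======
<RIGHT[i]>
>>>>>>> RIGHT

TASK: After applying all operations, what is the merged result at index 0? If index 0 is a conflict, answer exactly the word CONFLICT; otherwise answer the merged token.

Final LEFT:  [golf, foxtrot, charlie, delta, hotel]
Final RIGHT: [alpha, charlie, foxtrot, golf, india]
i=0: L=golf, R=alpha=BASE -> take LEFT -> golf
i=1: BASE=alpha L=foxtrot R=charlie all differ -> CONFLICT
i=2: BASE=alpha L=charlie R=foxtrot all differ -> CONFLICT
i=3: L=delta=BASE, R=golf -> take RIGHT -> golf
i=4: L=hotel, R=india=BASE -> take LEFT -> hotel
Index 0 -> golf

Answer: golf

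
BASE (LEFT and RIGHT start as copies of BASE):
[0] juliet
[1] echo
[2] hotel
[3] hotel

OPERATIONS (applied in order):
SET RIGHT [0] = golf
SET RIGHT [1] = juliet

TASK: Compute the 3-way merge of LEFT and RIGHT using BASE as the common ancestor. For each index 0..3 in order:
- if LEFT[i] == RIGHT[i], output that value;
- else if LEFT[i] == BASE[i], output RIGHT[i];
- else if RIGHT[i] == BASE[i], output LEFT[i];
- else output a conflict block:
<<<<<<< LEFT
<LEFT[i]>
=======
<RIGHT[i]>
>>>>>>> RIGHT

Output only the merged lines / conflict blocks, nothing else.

Final LEFT:  [juliet, echo, hotel, hotel]
Final RIGHT: [golf, juliet, hotel, hotel]
i=0: L=juliet=BASE, R=golf -> take RIGHT -> golf
i=1: L=echo=BASE, R=juliet -> take RIGHT -> juliet
i=2: L=hotel R=hotel -> agree -> hotel
i=3: L=hotel R=hotel -> agree -> hotel

Answer: golf
juliet
hotel
hotel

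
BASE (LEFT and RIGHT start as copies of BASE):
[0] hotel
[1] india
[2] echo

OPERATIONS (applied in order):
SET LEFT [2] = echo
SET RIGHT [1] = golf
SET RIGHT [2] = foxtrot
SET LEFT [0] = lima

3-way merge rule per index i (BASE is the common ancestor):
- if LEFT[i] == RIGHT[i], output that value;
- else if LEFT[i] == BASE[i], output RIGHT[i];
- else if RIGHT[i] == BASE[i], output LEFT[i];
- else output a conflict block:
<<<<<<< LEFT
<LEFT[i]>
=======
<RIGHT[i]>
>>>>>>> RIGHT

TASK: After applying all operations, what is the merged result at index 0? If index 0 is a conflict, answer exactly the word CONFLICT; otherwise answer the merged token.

Answer: lima

Derivation:
Final LEFT:  [lima, india, echo]
Final RIGHT: [hotel, golf, foxtrot]
i=0: L=lima, R=hotel=BASE -> take LEFT -> lima
i=1: L=india=BASE, R=golf -> take RIGHT -> golf
i=2: L=echo=BASE, R=foxtrot -> take RIGHT -> foxtrot
Index 0 -> lima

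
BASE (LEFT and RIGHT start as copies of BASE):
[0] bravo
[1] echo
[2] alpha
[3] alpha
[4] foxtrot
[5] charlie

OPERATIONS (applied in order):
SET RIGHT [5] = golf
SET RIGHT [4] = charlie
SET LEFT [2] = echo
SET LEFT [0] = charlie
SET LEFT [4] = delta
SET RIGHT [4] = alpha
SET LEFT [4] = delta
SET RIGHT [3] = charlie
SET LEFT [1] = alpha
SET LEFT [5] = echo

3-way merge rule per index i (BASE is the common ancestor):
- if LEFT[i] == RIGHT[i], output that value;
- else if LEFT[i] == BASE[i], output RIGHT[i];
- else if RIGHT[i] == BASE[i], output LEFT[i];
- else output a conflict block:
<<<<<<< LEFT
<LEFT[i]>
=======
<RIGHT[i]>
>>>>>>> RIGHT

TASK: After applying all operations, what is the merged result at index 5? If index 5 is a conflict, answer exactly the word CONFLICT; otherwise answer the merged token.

Final LEFT:  [charlie, alpha, echo, alpha, delta, echo]
Final RIGHT: [bravo, echo, alpha, charlie, alpha, golf]
i=0: L=charlie, R=bravo=BASE -> take LEFT -> charlie
i=1: L=alpha, R=echo=BASE -> take LEFT -> alpha
i=2: L=echo, R=alpha=BASE -> take LEFT -> echo
i=3: L=alpha=BASE, R=charlie -> take RIGHT -> charlie
i=4: BASE=foxtrot L=delta R=alpha all differ -> CONFLICT
i=5: BASE=charlie L=echo R=golf all differ -> CONFLICT
Index 5 -> CONFLICT

Answer: CONFLICT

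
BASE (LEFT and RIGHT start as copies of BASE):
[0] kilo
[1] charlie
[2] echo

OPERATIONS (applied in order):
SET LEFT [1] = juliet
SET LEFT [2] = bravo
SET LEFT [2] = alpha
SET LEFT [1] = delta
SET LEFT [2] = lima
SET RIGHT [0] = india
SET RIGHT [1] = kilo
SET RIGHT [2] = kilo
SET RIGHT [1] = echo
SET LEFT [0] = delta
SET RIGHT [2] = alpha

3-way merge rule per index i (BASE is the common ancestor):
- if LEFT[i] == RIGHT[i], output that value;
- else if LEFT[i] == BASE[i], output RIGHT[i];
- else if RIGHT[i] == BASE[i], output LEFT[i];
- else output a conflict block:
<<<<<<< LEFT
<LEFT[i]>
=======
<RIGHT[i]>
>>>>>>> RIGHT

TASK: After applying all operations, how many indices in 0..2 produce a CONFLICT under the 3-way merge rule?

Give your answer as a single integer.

Final LEFT:  [delta, delta, lima]
Final RIGHT: [india, echo, alpha]
i=0: BASE=kilo L=delta R=india all differ -> CONFLICT
i=1: BASE=charlie L=delta R=echo all differ -> CONFLICT
i=2: BASE=echo L=lima R=alpha all differ -> CONFLICT
Conflict count: 3

Answer: 3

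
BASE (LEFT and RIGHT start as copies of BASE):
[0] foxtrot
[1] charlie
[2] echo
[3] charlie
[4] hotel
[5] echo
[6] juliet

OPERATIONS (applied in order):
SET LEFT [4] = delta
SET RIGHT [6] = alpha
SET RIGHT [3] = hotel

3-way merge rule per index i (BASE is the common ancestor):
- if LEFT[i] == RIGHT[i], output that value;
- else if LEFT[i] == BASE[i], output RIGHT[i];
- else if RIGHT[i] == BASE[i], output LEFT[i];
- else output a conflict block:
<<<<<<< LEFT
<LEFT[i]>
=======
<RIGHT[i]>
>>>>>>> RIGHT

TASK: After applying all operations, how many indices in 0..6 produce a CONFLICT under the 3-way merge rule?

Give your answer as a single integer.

Final LEFT:  [foxtrot, charlie, echo, charlie, delta, echo, juliet]
Final RIGHT: [foxtrot, charlie, echo, hotel, hotel, echo, alpha]
i=0: L=foxtrot R=foxtrot -> agree -> foxtrot
i=1: L=charlie R=charlie -> agree -> charlie
i=2: L=echo R=echo -> agree -> echo
i=3: L=charlie=BASE, R=hotel -> take RIGHT -> hotel
i=4: L=delta, R=hotel=BASE -> take LEFT -> delta
i=5: L=echo R=echo -> agree -> echo
i=6: L=juliet=BASE, R=alpha -> take RIGHT -> alpha
Conflict count: 0

Answer: 0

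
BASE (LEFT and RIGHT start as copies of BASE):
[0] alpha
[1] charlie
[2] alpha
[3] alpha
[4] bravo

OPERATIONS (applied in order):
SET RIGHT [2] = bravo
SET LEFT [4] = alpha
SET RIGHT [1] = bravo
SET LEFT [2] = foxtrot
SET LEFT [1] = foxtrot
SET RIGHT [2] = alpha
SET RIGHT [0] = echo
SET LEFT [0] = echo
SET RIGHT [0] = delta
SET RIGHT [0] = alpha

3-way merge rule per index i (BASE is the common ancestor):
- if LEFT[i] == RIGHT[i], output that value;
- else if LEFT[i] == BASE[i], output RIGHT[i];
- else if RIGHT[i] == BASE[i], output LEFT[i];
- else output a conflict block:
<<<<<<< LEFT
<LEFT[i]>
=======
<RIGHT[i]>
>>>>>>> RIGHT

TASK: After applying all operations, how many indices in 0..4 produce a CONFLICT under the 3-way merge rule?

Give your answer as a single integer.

Answer: 1

Derivation:
Final LEFT:  [echo, foxtrot, foxtrot, alpha, alpha]
Final RIGHT: [alpha, bravo, alpha, alpha, bravo]
i=0: L=echo, R=alpha=BASE -> take LEFT -> echo
i=1: BASE=charlie L=foxtrot R=bravo all differ -> CONFLICT
i=2: L=foxtrot, R=alpha=BASE -> take LEFT -> foxtrot
i=3: L=alpha R=alpha -> agree -> alpha
i=4: L=alpha, R=bravo=BASE -> take LEFT -> alpha
Conflict count: 1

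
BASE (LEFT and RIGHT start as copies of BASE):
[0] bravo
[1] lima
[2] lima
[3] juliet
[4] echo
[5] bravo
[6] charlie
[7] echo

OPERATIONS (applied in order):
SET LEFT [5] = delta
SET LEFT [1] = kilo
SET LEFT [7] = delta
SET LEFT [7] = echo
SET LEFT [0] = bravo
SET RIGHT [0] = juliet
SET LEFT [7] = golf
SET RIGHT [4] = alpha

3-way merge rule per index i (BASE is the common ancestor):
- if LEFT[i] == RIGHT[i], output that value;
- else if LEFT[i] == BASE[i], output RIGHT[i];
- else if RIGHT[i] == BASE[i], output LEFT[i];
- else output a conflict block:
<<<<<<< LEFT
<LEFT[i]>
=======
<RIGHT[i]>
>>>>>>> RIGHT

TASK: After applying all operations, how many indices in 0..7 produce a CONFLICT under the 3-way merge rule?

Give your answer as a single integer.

Answer: 0

Derivation:
Final LEFT:  [bravo, kilo, lima, juliet, echo, delta, charlie, golf]
Final RIGHT: [juliet, lima, lima, juliet, alpha, bravo, charlie, echo]
i=0: L=bravo=BASE, R=juliet -> take RIGHT -> juliet
i=1: L=kilo, R=lima=BASE -> take LEFT -> kilo
i=2: L=lima R=lima -> agree -> lima
i=3: L=juliet R=juliet -> agree -> juliet
i=4: L=echo=BASE, R=alpha -> take RIGHT -> alpha
i=5: L=delta, R=bravo=BASE -> take LEFT -> delta
i=6: L=charlie R=charlie -> agree -> charlie
i=7: L=golf, R=echo=BASE -> take LEFT -> golf
Conflict count: 0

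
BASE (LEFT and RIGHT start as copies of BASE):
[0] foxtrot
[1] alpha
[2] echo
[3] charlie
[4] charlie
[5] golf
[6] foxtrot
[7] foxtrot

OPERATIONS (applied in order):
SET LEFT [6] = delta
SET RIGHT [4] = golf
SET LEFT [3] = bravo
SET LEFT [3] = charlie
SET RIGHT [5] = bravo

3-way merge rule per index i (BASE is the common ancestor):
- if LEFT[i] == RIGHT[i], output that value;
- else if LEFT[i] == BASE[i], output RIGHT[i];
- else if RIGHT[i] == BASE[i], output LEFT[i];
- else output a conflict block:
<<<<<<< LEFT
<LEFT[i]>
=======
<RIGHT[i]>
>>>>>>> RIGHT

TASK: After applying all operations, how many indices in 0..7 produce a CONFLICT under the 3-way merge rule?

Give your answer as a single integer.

Answer: 0

Derivation:
Final LEFT:  [foxtrot, alpha, echo, charlie, charlie, golf, delta, foxtrot]
Final RIGHT: [foxtrot, alpha, echo, charlie, golf, bravo, foxtrot, foxtrot]
i=0: L=foxtrot R=foxtrot -> agree -> foxtrot
i=1: L=alpha R=alpha -> agree -> alpha
i=2: L=echo R=echo -> agree -> echo
i=3: L=charlie R=charlie -> agree -> charlie
i=4: L=charlie=BASE, R=golf -> take RIGHT -> golf
i=5: L=golf=BASE, R=bravo -> take RIGHT -> bravo
i=6: L=delta, R=foxtrot=BASE -> take LEFT -> delta
i=7: L=foxtrot R=foxtrot -> agree -> foxtrot
Conflict count: 0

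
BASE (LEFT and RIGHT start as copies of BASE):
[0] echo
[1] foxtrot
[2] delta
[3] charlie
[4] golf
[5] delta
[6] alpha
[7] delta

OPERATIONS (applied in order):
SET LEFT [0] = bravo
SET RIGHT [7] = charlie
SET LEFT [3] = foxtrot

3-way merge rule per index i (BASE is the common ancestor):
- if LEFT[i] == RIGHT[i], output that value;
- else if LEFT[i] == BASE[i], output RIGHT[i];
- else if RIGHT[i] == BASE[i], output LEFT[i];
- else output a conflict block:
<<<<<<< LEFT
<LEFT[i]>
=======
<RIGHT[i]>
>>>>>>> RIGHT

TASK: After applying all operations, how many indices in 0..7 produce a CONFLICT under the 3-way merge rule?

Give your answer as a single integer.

Answer: 0

Derivation:
Final LEFT:  [bravo, foxtrot, delta, foxtrot, golf, delta, alpha, delta]
Final RIGHT: [echo, foxtrot, delta, charlie, golf, delta, alpha, charlie]
i=0: L=bravo, R=echo=BASE -> take LEFT -> bravo
i=1: L=foxtrot R=foxtrot -> agree -> foxtrot
i=2: L=delta R=delta -> agree -> delta
i=3: L=foxtrot, R=charlie=BASE -> take LEFT -> foxtrot
i=4: L=golf R=golf -> agree -> golf
i=5: L=delta R=delta -> agree -> delta
i=6: L=alpha R=alpha -> agree -> alpha
i=7: L=delta=BASE, R=charlie -> take RIGHT -> charlie
Conflict count: 0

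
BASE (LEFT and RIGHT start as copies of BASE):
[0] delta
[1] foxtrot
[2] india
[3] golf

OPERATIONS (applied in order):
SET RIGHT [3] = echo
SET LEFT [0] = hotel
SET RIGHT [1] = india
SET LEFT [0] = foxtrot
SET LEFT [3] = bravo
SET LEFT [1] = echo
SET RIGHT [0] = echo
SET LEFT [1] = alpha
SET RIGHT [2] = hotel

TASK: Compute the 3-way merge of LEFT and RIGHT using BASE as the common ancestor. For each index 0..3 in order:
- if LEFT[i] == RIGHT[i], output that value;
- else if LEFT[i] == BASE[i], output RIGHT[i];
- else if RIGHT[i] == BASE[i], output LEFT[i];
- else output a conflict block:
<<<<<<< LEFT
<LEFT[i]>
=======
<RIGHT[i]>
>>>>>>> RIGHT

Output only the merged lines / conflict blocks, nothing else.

Final LEFT:  [foxtrot, alpha, india, bravo]
Final RIGHT: [echo, india, hotel, echo]
i=0: BASE=delta L=foxtrot R=echo all differ -> CONFLICT
i=1: BASE=foxtrot L=alpha R=india all differ -> CONFLICT
i=2: L=india=BASE, R=hotel -> take RIGHT -> hotel
i=3: BASE=golf L=bravo R=echo all differ -> CONFLICT

Answer: <<<<<<< LEFT
foxtrot
=======
echo
>>>>>>> RIGHT
<<<<<<< LEFT
alpha
=======
india
>>>>>>> RIGHT
hotel
<<<<<<< LEFT
bravo
=======
echo
>>>>>>> RIGHT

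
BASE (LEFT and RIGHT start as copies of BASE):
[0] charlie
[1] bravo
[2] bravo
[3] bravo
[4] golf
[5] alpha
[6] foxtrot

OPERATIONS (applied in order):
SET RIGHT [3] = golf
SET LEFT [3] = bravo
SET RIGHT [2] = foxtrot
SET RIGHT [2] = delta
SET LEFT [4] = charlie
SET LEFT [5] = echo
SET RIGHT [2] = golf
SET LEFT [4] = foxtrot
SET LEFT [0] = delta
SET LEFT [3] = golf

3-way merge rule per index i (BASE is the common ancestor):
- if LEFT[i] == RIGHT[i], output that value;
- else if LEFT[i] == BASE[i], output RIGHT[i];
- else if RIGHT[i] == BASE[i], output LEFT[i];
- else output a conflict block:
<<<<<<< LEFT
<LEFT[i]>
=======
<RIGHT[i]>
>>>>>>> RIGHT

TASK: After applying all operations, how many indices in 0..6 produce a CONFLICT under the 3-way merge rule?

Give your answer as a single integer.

Final LEFT:  [delta, bravo, bravo, golf, foxtrot, echo, foxtrot]
Final RIGHT: [charlie, bravo, golf, golf, golf, alpha, foxtrot]
i=0: L=delta, R=charlie=BASE -> take LEFT -> delta
i=1: L=bravo R=bravo -> agree -> bravo
i=2: L=bravo=BASE, R=golf -> take RIGHT -> golf
i=3: L=golf R=golf -> agree -> golf
i=4: L=foxtrot, R=golf=BASE -> take LEFT -> foxtrot
i=5: L=echo, R=alpha=BASE -> take LEFT -> echo
i=6: L=foxtrot R=foxtrot -> agree -> foxtrot
Conflict count: 0

Answer: 0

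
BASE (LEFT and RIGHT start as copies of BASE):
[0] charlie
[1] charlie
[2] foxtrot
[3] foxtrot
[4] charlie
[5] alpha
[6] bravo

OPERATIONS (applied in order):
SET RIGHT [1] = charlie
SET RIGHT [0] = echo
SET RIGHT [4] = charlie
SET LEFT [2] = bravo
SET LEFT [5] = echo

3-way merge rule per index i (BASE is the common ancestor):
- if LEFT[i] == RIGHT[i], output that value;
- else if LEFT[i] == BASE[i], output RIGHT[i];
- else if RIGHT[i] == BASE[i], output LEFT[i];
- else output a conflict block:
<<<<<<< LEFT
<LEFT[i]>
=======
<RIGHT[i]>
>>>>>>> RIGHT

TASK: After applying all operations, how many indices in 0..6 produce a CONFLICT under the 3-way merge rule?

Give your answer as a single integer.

Answer: 0

Derivation:
Final LEFT:  [charlie, charlie, bravo, foxtrot, charlie, echo, bravo]
Final RIGHT: [echo, charlie, foxtrot, foxtrot, charlie, alpha, bravo]
i=0: L=charlie=BASE, R=echo -> take RIGHT -> echo
i=1: L=charlie R=charlie -> agree -> charlie
i=2: L=bravo, R=foxtrot=BASE -> take LEFT -> bravo
i=3: L=foxtrot R=foxtrot -> agree -> foxtrot
i=4: L=charlie R=charlie -> agree -> charlie
i=5: L=echo, R=alpha=BASE -> take LEFT -> echo
i=6: L=bravo R=bravo -> agree -> bravo
Conflict count: 0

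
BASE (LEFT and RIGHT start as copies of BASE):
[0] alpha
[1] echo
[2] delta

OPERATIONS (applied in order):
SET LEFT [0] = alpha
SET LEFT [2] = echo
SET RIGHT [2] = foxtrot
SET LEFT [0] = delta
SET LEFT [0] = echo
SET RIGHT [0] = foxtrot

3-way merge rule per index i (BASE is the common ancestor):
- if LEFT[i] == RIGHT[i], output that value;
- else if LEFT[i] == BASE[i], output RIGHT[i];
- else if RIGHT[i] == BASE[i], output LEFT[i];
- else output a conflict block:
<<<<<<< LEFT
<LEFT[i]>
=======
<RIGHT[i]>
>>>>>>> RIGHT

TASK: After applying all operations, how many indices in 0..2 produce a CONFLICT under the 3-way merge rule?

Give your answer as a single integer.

Answer: 2

Derivation:
Final LEFT:  [echo, echo, echo]
Final RIGHT: [foxtrot, echo, foxtrot]
i=0: BASE=alpha L=echo R=foxtrot all differ -> CONFLICT
i=1: L=echo R=echo -> agree -> echo
i=2: BASE=delta L=echo R=foxtrot all differ -> CONFLICT
Conflict count: 2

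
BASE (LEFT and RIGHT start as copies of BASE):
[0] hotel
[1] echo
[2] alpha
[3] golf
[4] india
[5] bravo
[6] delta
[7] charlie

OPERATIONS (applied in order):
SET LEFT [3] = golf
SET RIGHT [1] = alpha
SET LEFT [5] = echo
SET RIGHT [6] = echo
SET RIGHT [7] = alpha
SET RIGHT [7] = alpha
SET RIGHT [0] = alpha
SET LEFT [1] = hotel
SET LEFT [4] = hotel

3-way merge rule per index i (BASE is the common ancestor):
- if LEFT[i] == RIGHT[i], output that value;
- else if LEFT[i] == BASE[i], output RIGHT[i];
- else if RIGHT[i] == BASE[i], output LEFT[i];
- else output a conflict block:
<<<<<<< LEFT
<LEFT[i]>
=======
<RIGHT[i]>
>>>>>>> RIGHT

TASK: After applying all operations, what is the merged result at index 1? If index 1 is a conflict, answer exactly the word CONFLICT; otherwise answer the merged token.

Answer: CONFLICT

Derivation:
Final LEFT:  [hotel, hotel, alpha, golf, hotel, echo, delta, charlie]
Final RIGHT: [alpha, alpha, alpha, golf, india, bravo, echo, alpha]
i=0: L=hotel=BASE, R=alpha -> take RIGHT -> alpha
i=1: BASE=echo L=hotel R=alpha all differ -> CONFLICT
i=2: L=alpha R=alpha -> agree -> alpha
i=3: L=golf R=golf -> agree -> golf
i=4: L=hotel, R=india=BASE -> take LEFT -> hotel
i=5: L=echo, R=bravo=BASE -> take LEFT -> echo
i=6: L=delta=BASE, R=echo -> take RIGHT -> echo
i=7: L=charlie=BASE, R=alpha -> take RIGHT -> alpha
Index 1 -> CONFLICT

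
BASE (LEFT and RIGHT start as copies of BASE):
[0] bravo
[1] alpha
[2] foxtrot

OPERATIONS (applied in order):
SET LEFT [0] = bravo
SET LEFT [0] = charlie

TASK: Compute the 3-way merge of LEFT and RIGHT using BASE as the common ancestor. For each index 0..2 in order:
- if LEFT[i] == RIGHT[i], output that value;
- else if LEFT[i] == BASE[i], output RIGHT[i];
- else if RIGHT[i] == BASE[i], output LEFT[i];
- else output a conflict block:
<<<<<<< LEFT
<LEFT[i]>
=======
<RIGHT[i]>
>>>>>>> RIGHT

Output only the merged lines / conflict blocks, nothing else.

Final LEFT:  [charlie, alpha, foxtrot]
Final RIGHT: [bravo, alpha, foxtrot]
i=0: L=charlie, R=bravo=BASE -> take LEFT -> charlie
i=1: L=alpha R=alpha -> agree -> alpha
i=2: L=foxtrot R=foxtrot -> agree -> foxtrot

Answer: charlie
alpha
foxtrot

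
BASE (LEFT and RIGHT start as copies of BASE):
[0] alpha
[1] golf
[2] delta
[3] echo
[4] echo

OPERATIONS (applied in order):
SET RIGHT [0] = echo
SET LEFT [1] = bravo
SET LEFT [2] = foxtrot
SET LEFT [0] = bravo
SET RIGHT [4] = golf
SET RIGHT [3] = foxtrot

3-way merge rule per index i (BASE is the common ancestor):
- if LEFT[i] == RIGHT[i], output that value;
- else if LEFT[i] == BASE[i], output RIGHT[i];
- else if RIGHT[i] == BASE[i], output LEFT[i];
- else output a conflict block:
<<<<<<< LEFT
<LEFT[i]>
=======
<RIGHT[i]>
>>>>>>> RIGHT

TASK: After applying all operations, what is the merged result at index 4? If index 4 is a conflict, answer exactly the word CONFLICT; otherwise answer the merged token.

Final LEFT:  [bravo, bravo, foxtrot, echo, echo]
Final RIGHT: [echo, golf, delta, foxtrot, golf]
i=0: BASE=alpha L=bravo R=echo all differ -> CONFLICT
i=1: L=bravo, R=golf=BASE -> take LEFT -> bravo
i=2: L=foxtrot, R=delta=BASE -> take LEFT -> foxtrot
i=3: L=echo=BASE, R=foxtrot -> take RIGHT -> foxtrot
i=4: L=echo=BASE, R=golf -> take RIGHT -> golf
Index 4 -> golf

Answer: golf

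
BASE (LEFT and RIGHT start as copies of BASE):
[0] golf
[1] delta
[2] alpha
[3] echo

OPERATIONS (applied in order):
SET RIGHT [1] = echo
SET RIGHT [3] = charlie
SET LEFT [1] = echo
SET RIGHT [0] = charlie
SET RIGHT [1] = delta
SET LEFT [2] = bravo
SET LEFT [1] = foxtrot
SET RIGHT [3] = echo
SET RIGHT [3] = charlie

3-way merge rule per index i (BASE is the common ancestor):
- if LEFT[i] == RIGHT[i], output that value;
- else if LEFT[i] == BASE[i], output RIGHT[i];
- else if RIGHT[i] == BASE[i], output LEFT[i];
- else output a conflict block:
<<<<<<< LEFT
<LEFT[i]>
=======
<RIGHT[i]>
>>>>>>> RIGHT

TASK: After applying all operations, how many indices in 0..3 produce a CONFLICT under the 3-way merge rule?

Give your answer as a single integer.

Final LEFT:  [golf, foxtrot, bravo, echo]
Final RIGHT: [charlie, delta, alpha, charlie]
i=0: L=golf=BASE, R=charlie -> take RIGHT -> charlie
i=1: L=foxtrot, R=delta=BASE -> take LEFT -> foxtrot
i=2: L=bravo, R=alpha=BASE -> take LEFT -> bravo
i=3: L=echo=BASE, R=charlie -> take RIGHT -> charlie
Conflict count: 0

Answer: 0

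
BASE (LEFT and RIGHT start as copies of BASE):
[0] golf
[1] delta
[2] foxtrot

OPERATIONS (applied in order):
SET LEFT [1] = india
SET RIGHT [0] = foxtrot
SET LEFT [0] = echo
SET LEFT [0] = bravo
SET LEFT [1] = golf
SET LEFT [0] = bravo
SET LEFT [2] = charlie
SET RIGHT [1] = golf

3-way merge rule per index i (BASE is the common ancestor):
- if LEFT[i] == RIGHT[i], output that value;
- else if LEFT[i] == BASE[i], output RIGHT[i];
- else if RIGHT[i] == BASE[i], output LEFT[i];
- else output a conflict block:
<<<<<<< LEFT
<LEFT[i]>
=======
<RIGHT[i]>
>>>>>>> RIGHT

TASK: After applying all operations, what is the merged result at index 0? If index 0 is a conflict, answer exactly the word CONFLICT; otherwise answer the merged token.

Final LEFT:  [bravo, golf, charlie]
Final RIGHT: [foxtrot, golf, foxtrot]
i=0: BASE=golf L=bravo R=foxtrot all differ -> CONFLICT
i=1: L=golf R=golf -> agree -> golf
i=2: L=charlie, R=foxtrot=BASE -> take LEFT -> charlie
Index 0 -> CONFLICT

Answer: CONFLICT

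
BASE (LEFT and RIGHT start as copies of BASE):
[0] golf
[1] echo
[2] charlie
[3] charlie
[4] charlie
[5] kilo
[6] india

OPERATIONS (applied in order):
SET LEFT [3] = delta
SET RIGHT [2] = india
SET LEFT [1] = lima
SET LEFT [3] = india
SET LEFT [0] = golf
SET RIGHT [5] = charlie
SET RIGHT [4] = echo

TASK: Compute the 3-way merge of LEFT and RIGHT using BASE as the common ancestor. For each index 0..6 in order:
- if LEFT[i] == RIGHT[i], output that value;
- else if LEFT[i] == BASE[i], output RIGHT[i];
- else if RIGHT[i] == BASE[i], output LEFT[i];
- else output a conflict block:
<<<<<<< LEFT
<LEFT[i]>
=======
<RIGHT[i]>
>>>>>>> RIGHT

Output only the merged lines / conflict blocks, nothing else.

Final LEFT:  [golf, lima, charlie, india, charlie, kilo, india]
Final RIGHT: [golf, echo, india, charlie, echo, charlie, india]
i=0: L=golf R=golf -> agree -> golf
i=1: L=lima, R=echo=BASE -> take LEFT -> lima
i=2: L=charlie=BASE, R=india -> take RIGHT -> india
i=3: L=india, R=charlie=BASE -> take LEFT -> india
i=4: L=charlie=BASE, R=echo -> take RIGHT -> echo
i=5: L=kilo=BASE, R=charlie -> take RIGHT -> charlie
i=6: L=india R=india -> agree -> india

Answer: golf
lima
india
india
echo
charlie
india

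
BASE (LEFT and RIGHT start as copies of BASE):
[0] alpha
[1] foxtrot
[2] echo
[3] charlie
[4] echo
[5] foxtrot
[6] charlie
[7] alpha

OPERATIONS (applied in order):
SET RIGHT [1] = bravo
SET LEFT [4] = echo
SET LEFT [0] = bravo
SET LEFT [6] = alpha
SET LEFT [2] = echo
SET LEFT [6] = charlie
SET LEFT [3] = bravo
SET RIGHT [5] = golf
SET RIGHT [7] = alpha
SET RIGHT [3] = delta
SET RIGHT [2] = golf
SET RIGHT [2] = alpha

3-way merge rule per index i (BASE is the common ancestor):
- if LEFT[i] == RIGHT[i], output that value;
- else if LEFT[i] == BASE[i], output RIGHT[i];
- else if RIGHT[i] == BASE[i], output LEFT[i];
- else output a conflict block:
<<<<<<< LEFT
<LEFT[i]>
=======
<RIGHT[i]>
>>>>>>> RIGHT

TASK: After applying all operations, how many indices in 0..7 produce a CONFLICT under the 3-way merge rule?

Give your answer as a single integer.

Answer: 1

Derivation:
Final LEFT:  [bravo, foxtrot, echo, bravo, echo, foxtrot, charlie, alpha]
Final RIGHT: [alpha, bravo, alpha, delta, echo, golf, charlie, alpha]
i=0: L=bravo, R=alpha=BASE -> take LEFT -> bravo
i=1: L=foxtrot=BASE, R=bravo -> take RIGHT -> bravo
i=2: L=echo=BASE, R=alpha -> take RIGHT -> alpha
i=3: BASE=charlie L=bravo R=delta all differ -> CONFLICT
i=4: L=echo R=echo -> agree -> echo
i=5: L=foxtrot=BASE, R=golf -> take RIGHT -> golf
i=6: L=charlie R=charlie -> agree -> charlie
i=7: L=alpha R=alpha -> agree -> alpha
Conflict count: 1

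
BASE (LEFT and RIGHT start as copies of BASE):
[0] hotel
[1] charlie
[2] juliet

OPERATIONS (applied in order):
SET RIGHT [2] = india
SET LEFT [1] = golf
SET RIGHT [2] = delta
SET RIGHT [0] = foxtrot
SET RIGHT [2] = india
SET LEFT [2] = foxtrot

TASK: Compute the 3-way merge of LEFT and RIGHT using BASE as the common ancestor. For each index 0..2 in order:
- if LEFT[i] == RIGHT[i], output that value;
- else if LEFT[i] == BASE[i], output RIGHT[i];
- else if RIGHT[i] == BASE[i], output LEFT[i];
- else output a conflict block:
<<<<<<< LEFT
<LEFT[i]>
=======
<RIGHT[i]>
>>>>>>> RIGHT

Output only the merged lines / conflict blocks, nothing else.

Answer: foxtrot
golf
<<<<<<< LEFT
foxtrot
=======
india
>>>>>>> RIGHT

Derivation:
Final LEFT:  [hotel, golf, foxtrot]
Final RIGHT: [foxtrot, charlie, india]
i=0: L=hotel=BASE, R=foxtrot -> take RIGHT -> foxtrot
i=1: L=golf, R=charlie=BASE -> take LEFT -> golf
i=2: BASE=juliet L=foxtrot R=india all differ -> CONFLICT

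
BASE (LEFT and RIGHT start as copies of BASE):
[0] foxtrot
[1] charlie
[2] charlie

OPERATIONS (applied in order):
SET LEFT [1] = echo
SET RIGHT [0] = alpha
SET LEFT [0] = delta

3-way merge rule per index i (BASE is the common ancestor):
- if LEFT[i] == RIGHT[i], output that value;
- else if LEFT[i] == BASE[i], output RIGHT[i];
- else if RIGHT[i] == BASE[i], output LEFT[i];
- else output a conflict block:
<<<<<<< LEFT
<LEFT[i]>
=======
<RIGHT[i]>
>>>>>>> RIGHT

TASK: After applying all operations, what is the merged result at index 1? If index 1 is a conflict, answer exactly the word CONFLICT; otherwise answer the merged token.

Answer: echo

Derivation:
Final LEFT:  [delta, echo, charlie]
Final RIGHT: [alpha, charlie, charlie]
i=0: BASE=foxtrot L=delta R=alpha all differ -> CONFLICT
i=1: L=echo, R=charlie=BASE -> take LEFT -> echo
i=2: L=charlie R=charlie -> agree -> charlie
Index 1 -> echo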